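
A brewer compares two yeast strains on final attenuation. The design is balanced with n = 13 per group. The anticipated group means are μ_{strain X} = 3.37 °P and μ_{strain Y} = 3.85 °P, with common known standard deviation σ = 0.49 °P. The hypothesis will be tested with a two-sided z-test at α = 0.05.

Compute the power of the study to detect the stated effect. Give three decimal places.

Power ≈ 0.705

Standardized effect: d = |μ_{strain X} − μ_{strain Y}| / σ = |3.37 − 3.85| / 0.49 = 0.9796
Noncentrality parameter: δ = d·√(n/2) = 0.9796 × √(13/2) = 2.4975
Critical value for a two-sided test at α = 0.05: z_{α/2} = 1.960.
Power = Φ(δ − 1.960) + Φ(−δ − 1.960) = Φ(0.538) + Φ(-4.457) = 0.7045 + 0.0000 = 0.7045.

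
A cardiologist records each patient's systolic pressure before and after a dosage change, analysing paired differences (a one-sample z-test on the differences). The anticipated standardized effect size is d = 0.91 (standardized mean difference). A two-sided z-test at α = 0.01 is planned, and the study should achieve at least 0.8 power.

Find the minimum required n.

n = 15

Set Φ(δ − 2.576) = 0.8; then δ − 2.576 = Φ⁻¹(0.8) = 0.842, giving δ = 3.417.
(For δ > 0 the lower-tail rejection region contributes negligibly to power, so the one-term inversion is standard.)
δ = d·√n ⇒ n = (δ/d)² = (3.417 / 0.91)² = 14.10.
Round up to the next whole unit.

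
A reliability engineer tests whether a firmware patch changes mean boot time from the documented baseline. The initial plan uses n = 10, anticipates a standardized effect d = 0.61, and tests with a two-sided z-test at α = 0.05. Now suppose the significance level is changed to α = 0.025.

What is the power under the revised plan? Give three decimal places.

Power ≈ 0.377

δ = d·√n = 0.61 × √10 = 1.9290 (unchanged). New critical value: z_{0.0125} = 2.241.
Revised power = Φ(δ − 2.241) + Φ(−δ − 2.241) = Φ(-0.312) + Φ(-4.170) = 0.3774 + 0.0000 = 0.3774.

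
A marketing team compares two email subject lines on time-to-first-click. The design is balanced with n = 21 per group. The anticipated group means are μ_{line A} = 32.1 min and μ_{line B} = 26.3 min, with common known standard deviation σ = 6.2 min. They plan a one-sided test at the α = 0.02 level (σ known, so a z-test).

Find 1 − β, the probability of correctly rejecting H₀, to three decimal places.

Standardized effect: d = |μ_{line A} − μ_{line B}| / σ = |32.1 − 26.3| / 6.2 = 0.9355
Noncentrality parameter: δ = d·√(n/2) = 0.9355 × √(21/2) = 3.0313
One-sided α = 0.02 → critical value z_{0.02} = 2.054.
Power = Φ(δ − 2.054) = Φ(0.978) = 0.8359.

Power ≈ 0.836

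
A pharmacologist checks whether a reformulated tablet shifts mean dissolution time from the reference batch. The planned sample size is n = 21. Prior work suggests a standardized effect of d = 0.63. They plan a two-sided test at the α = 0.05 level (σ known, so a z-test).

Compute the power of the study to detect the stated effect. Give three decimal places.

Power ≈ 0.823

Noncentrality parameter: δ = d·√n = 0.63 × √21 = 2.8870
Critical value for a two-sided test at α = 0.05: z_{α/2} = 1.960.
Power = Φ(δ − 1.960) + Φ(−δ − 1.960) = Φ(0.927) + Φ(-4.847) = 0.8231 + 0.0000 = 0.8231.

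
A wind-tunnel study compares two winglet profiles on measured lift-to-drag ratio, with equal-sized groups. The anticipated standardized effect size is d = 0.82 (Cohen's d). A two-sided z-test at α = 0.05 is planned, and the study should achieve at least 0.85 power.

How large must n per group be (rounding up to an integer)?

n = 27 per group

Set Φ(δ − 1.960) = 0.85; then δ − 1.960 = Φ⁻¹(0.85) = 1.036, giving δ = 2.996.
(For δ > 0 the lower-tail rejection region contributes negligibly to power, so the one-term inversion is standard.)
δ = d·√(n/2) ⇒ n = 2(δ/d)² = 2 × (2.996 / 0.82)² = 26.71.
Rounding up, n = 27 per group.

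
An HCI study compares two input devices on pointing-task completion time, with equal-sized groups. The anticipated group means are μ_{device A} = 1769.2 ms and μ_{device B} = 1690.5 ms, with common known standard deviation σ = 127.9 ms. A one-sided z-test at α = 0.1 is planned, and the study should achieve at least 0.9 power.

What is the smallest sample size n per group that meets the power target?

Standardized effect: d = |μ_{device A} − μ_{device B}| / σ = |1769.2 − 1690.5| / 127.9 = 0.6153
Set Φ(δ − 1.282) = 0.9; then δ − 1.282 = Φ⁻¹(0.9) = 1.282, giving δ = 2.563.
δ = d·√(n/2) ⇒ n = 2(δ/d)² = 2 × (2.563 / 0.6153)² = 34.70.
Rounding up, n = 35 per group.

n = 35 per group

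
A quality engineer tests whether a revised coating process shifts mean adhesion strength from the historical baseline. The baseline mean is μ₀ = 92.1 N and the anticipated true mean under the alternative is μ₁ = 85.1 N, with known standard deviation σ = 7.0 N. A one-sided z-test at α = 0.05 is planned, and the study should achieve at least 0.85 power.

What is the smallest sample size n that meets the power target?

n = 8

Standardized effect: d = |μ₁ − μ₀| / σ = |85.1 − 92.1| / 7.0 = 1.0000
For power 0.85 need Φ(δ − z_{0.05}) = 0.85, so δ = z_{0.05} + z_{0.15} = 1.645 + 1.036 = 2.681.
δ = d·√n ⇒ n = (δ/d)² = (2.681 / 1.0000)² = 7.19.
Round up to the next whole unit.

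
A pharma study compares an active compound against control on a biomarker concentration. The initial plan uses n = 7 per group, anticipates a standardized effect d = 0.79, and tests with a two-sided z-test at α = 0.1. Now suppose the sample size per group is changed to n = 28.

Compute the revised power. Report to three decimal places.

With n = 28 per group: δ = d·√(n/2) = 0.79 × √(28/2) = 2.9559. Critical value z_{0.05} = 1.645.
Revised power = Φ(δ − 1.645) + Φ(−δ − 1.645) = Φ(1.311) + Φ(-4.601) = 0.9051 + 0.0000 = 0.9051.

Power ≈ 0.905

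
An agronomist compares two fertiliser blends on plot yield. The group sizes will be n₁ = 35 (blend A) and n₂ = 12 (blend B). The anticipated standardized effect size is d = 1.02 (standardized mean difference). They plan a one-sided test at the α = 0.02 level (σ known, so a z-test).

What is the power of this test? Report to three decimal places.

Noncentrality parameter: δ = d / √(1/n₁ + 1/n₂) = 1.02 / √(1/35 + 1/12) = 3.0491
Critical value for a one-sided test at α = 0.02: z_α = 2.054.
Power = Φ(δ − 2.054) = Φ(0.995) = 0.8402.

Power ≈ 0.840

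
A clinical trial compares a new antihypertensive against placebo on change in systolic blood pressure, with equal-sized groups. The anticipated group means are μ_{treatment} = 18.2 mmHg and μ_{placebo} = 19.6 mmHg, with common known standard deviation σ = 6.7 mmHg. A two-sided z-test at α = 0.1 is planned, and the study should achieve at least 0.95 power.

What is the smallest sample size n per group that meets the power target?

n = 496 per group

Standardized effect: d = |μ_{treatment} − μ_{placebo}| / σ = |18.2 − 19.6| / 6.7 = 0.2090
Set Φ(δ − 1.645) = 0.95; then δ − 1.645 = Φ⁻¹(0.95) = 1.645, giving δ = 3.290.
(The Φ(−δ − z_{α/2}) term is vanishingly small for δ > 0 and is dropped in the standard sample-size formula.)
δ = d·√(n/2) ⇒ n = 2(δ/d)² = 2 × (3.290 / 0.2090)² = 495.72.
Round up to the next whole unit.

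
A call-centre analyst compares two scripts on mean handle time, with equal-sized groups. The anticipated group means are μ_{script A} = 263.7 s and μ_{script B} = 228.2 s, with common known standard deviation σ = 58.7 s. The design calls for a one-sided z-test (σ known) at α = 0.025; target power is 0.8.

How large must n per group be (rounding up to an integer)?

Standardized effect: d = |μ_{script A} − μ_{script B}| / σ = |263.7 − 228.2| / 58.7 = 0.6048
For power 0.8 need Φ(δ − z_{0.025}) = 0.8, so δ = z_{0.025} + z_{0.20} = 1.960 + 0.842 = 2.802.
δ = d·√(n/2) ⇒ n = 2(δ/d)² = 2 × (2.802 / 0.6048)² = 42.92.
Round up to the next whole unit.

n = 43 per group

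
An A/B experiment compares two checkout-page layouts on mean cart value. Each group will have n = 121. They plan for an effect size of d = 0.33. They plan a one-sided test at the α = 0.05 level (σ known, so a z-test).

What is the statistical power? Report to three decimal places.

Power ≈ 0.822

Noncentrality parameter: δ = d·√(n/2) = 0.33 × √(121/2) = 2.5668
One-sided α = 0.05 → critical value z_{0.05} = 1.645.
Power = P(Z > 1.645 − δ) = Φ(0.922) = 0.8217.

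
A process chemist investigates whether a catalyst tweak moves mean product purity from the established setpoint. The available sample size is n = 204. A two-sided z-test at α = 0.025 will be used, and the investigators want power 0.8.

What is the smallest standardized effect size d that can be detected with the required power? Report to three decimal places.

d ≈ 0.216

Need Φ(δ − 2.241) = 0.8, so δ = 2.241 + 0.842 = 3.083.
(The second rejection-region term Φ(−δ − z_{α/2}) is negligible and dropped.)
δ = d·√n ⇒ d = δ/√n = 3.083/√204 = 0.2159.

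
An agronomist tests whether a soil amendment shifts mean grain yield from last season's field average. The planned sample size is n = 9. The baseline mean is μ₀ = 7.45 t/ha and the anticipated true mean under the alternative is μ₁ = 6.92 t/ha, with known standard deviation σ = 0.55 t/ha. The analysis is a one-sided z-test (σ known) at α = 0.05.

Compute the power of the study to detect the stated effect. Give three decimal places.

Power ≈ 0.894

Standardized effect: d = |μ₁ − μ₀| / σ = |6.92 − 7.45| / 0.55 = 0.9636
Noncentrality parameter: λ = d·√n = 0.9636 × √9 = 2.8909
Critical value for a one-sided test at α = 0.05: z_α = 1.645.
Power = Φ(λ − 1.645) = Φ(1.246) = 0.8936.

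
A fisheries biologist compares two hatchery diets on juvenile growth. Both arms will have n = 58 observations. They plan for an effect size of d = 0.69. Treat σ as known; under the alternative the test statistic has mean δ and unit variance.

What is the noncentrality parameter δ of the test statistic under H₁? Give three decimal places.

δ ≈ 3.716

δ = d·√(n/2) = 0.69 × √(58/2) = 3.7158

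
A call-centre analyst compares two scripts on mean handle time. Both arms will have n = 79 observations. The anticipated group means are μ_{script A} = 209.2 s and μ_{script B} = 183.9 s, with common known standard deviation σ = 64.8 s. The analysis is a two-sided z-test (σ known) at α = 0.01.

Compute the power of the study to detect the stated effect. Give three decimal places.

Standardized effect: d = |μ_{script A} − μ_{script B}| / σ = |209.2 − 183.9| / 64.8 = 0.3904
Noncentrality parameter: δ = d·√(n/2) = 0.3904 × √(79/2) = 2.4538
Two-sided α = 0.01 → critical value z_{0.005} = 2.576.
Power = Φ(δ − 2.576) + Φ(−δ − 2.576) = Φ(-0.122) + Φ(-5.030) = 0.4514 + 0.0000 = 0.4514.

Power ≈ 0.451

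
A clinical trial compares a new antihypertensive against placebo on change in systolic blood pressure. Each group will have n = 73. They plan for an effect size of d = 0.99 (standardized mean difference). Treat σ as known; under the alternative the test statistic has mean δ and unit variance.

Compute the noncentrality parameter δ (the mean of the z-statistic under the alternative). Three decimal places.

δ ≈ 5.981

δ = d·√(n/2) = 0.99 × √(73/2) = 5.9811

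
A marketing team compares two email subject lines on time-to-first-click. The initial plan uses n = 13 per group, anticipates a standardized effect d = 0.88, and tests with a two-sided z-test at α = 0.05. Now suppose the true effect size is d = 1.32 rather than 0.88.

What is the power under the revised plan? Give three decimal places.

Power ≈ 0.920

With d = 1.32: δ = d·√(n/2) = 1.32 × √(13/2) = 3.3654. Critical value z_{0.025} = 1.960.
Revised power = Φ(δ − 1.960) + Φ(−δ − 1.960) = Φ(1.405) + Φ(-5.325) = 0.9200 + 0.0000 = 0.9200.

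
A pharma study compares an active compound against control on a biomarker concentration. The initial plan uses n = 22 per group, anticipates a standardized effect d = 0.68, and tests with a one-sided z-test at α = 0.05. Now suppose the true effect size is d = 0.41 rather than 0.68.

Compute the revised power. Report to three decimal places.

With d = 0.41: δ = d·√(n/2) = 0.41 × √(22/2) = 1.3598. Critical value z_{0.05} = 1.645.
Revised power = Φ(δ − 1.645) = Φ(-0.285) = 0.3878.

Power ≈ 0.388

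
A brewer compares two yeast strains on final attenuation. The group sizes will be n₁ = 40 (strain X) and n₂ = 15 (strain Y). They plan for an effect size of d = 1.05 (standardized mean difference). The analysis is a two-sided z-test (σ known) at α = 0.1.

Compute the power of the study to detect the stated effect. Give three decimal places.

Noncentrality parameter: δ = d / √(1/n₁ + 1/n₂) = 1.05 / √(1/40 + 1/15) = 3.4680
Two-sided α = 0.1 → critical value z_{0.05} = 1.645.
Power = Φ(δ − 1.645) + Φ(−δ − 1.645) = Φ(1.823) + Φ(-5.113) = 0.9659 + 0.0000 = 0.9659.

Power ≈ 0.966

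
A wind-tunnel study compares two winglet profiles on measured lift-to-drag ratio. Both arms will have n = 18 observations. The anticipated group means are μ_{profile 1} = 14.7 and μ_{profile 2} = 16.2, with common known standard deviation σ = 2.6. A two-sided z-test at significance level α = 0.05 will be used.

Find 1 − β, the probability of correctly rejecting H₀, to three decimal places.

Power ≈ 0.409

Standardized effect: d = |μ_{profile 1} − μ_{profile 2}| / σ = |14.7 − 16.2| / 2.6 = 0.5769
Noncentrality parameter: δ = d·√(n/2) = 0.5769 × √(18/2) = 1.7308
Two-sided α = 0.05 → critical value z_{0.025} = 1.960.
Power = Φ(δ − 1.960) + Φ(−δ − 1.960) = Φ(-0.229) + Φ(-3.691) = 0.4094 + 0.0001 = 0.4095.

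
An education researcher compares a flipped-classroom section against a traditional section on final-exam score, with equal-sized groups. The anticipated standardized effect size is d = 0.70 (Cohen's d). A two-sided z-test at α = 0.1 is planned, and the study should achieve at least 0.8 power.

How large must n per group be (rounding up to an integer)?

n = 26 per group

For power 0.8 need Φ(δ − z_{0.05}) = 0.8, so δ = z_{0.05} + z_{0.20} = 1.645 + 0.842 = 2.486.
(Ignoring the negligible lower-tail rejection probability gives the usual closed-form inversion.)
δ = d·√(n/2) ⇒ n = 2(δ/d)² = 2 × (2.486 / 0.70)² = 25.23.
Round up to the next whole unit.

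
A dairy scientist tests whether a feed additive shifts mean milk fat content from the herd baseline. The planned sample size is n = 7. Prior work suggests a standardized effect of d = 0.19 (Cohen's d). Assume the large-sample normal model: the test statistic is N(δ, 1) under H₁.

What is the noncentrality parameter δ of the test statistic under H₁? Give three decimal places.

δ = d·√n = 0.19 × √7 = 0.5027

δ ≈ 0.503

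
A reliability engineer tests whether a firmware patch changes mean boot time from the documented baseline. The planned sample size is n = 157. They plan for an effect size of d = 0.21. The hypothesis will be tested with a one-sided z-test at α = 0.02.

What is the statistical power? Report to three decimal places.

Noncentrality parameter: δ = d·√n = 0.21 × √157 = 2.6313
Critical value for a one-sided test at α = 0.02: z_α = 2.054.
Power = P(Z > 2.054 − δ) = Φ(0.578) = 0.7182.

Power ≈ 0.718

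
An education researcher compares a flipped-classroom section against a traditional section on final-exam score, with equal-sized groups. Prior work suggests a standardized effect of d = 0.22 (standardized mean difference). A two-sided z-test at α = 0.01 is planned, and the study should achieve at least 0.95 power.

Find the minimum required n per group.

Set Φ(δ − 2.576) = 0.95; then δ − 2.576 = Φ⁻¹(0.95) = 1.645, giving δ = 4.221.
(For δ > 0 the lower-tail rejection region contributes negligibly to power, so the one-term inversion is standard.)
δ = d·√(n/2) ⇒ n = 2(δ/d)² = 2 × (4.221 / 0.22)² = 736.12.
Rounding up, n = 737 per group.

n = 737 per group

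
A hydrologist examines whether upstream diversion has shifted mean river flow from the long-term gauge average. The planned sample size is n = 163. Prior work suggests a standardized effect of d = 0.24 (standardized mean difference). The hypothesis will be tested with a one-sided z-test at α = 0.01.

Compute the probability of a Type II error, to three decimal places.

Noncentrality parameter: δ = d·√n = 0.24 × √163 = 3.0641
One-sided α = 0.01 → critical value z_{0.01} = 2.326.
Power = P(Z > 2.326 − δ) = Φ(0.738) = 0.7697.
Type II error: β = 1 − power = 1 − 0.7697 = 0.2303.

β ≈ 0.230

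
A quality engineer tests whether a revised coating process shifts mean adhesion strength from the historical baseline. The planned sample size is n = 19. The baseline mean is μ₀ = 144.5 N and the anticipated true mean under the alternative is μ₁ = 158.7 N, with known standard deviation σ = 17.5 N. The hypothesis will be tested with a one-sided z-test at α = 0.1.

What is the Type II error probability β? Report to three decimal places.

β ≈ 0.012

Standardized effect: d = |μ₁ − μ₀| / σ = |158.7 − 144.5| / 17.5 = 0.8114
Noncentrality parameter: δ = d·√n = 0.8114 × √19 = 3.5369
One-sided α = 0.1 → critical value z_{0.1} = 1.282.
Power = Φ(δ − 1.282) = Φ(2.255) = 0.9879.
Type II error: β = 1 − power = 1 − 0.9879 = 0.0121.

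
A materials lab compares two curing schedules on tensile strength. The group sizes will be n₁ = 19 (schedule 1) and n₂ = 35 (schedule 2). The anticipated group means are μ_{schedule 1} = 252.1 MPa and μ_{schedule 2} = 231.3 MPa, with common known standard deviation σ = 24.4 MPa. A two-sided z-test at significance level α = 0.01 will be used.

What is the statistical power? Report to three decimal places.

Standardized effect: d = |μ_{schedule 1} − μ_{schedule 2}| / σ = |252.1 − 231.3| / 24.4 = 0.8525
Noncentrality parameter: δ = d / √(1/n₁ + 1/n₂) = 0.8525 / √(1/19 + 1/35) = 2.9915
Critical value for a two-sided test at α = 0.01: z_{α/2} = 2.576.
Power = Φ(δ − 2.576) + Φ(−δ − 2.576) = Φ(0.416) + Φ(-5.567) = 0.6612 + 0.0000 = 0.6612.

Power ≈ 0.661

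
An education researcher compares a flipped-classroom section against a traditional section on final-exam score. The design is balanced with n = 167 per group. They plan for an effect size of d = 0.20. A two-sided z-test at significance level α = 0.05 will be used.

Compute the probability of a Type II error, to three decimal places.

Noncentrality parameter: δ = d·√(n/2) = 0.20 × √(167/2) = 1.8276
Critical value for a two-sided test at α = 0.05: z_{α/2} = 1.960.
Power = Φ(δ − 1.960) + Φ(−δ − 1.960) = Φ(-0.132) + Φ(-3.788) = 0.4473 + 0.0001 = 0.4474.
Type II error: β = 1 − power = 1 − 0.4474 = 0.5526.

β ≈ 0.553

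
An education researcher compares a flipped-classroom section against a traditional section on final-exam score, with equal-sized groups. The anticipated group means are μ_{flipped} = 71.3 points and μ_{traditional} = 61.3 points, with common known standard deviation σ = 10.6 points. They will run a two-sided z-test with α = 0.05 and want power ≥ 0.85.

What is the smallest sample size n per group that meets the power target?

Standardized effect: d = |μ_{flipped} − μ_{traditional}| / σ = |71.3 − 61.3| / 10.6 = 0.9434
Set Φ(δ − 1.960) = 0.85; then δ − 1.960 = Φ⁻¹(0.85) = 1.036, giving δ = 2.996.
(Ignoring the negligible lower-tail rejection probability gives the usual closed-form inversion.)
δ = d·√(n/2) ⇒ n = 2(δ/d)² = 2 × (2.996 / 0.9434)² = 20.18.
Round up to the next whole unit.

n = 21 per group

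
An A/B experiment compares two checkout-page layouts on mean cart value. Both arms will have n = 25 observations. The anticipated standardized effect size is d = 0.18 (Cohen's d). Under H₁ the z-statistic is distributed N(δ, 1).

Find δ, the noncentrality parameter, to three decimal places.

The noncentrality parameter scales effect size by the design's sample-size factor: δ = d·√(n/2) = 0.18 × √(25/2) = 0.6364

δ ≈ 0.636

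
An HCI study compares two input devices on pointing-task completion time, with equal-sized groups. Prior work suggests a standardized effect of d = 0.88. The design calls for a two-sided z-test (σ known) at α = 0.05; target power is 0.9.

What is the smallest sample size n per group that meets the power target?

Set Φ(δ − 1.960) = 0.9; then δ − 1.960 = Φ⁻¹(0.9) = 1.282, giving δ = 3.242.
(Ignoring the negligible lower-tail rejection probability gives the usual closed-form inversion.)
δ = d·√(n/2) ⇒ n = 2(δ/d)² = 2 × (3.242 / 0.88)² = 27.14.
Rounding up, n = 28 per group.

n = 28 per group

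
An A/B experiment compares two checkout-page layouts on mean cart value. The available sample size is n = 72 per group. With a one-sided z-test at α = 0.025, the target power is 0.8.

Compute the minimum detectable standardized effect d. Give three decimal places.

d ≈ 0.467

Required noncentrality: δ = z_{0.025} + z_{0.20} = 1.960 + 0.842 = 2.802.
δ = d·√(n/2) ⇒ d = δ/√(n/2) = 2.802/√(72/2) = 0.4669.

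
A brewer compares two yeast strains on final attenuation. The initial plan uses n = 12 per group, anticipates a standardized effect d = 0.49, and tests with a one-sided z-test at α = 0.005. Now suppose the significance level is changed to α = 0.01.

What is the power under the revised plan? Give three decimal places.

δ = d·√(n/2) = 0.49 × √(12/2) = 1.2002 (unchanged). New critical value: z_{0.01} = 2.326.
Revised power = P(Z > 2.326 − δ) = Φ(-1.126) = 0.1301.

Power ≈ 0.130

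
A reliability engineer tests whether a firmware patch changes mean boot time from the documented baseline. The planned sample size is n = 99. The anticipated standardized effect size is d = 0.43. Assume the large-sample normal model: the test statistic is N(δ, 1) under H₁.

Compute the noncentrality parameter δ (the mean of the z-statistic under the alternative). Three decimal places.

δ ≈ 4.278

δ = d·√n = 0.43 × √99 = 4.2784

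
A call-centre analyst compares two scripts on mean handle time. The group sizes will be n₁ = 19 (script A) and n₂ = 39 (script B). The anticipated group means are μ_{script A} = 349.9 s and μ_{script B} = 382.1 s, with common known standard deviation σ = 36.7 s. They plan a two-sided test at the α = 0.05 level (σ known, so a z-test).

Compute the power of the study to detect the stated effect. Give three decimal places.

Standardized effect: d = |μ_{script A} − μ_{script B}| / σ = |349.9 − 382.1| / 36.7 = 0.8774
Noncentrality parameter: δ = d / √(1/n₁ + 1/n₂) = 0.8774 / √(1/19 + 1/39) = 3.1361
Critical value for a two-sided test at α = 0.05: z_{α/2} = 1.960.
Power = Φ(δ − 1.960) + Φ(−δ − 1.960) = Φ(1.176) + Φ(-5.096) = 0.8802 + 0.0000 = 0.8802.

Power ≈ 0.880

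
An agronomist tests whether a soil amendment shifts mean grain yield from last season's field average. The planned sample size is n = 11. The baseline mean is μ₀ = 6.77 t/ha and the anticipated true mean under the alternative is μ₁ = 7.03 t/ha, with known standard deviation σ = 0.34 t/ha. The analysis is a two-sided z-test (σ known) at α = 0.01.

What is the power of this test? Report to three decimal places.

Standardized effect: d = |μ₁ − μ₀| / σ = |7.03 − 6.77| / 0.34 = 0.7647
Noncentrality parameter: δ = d·√n = 0.7647 × √11 = 2.5362
Two-sided α = 0.01 → critical value z_{0.005} = 2.576.
Power = Φ(δ − 2.576) + Φ(−δ − 2.576) = Φ(-0.040) + Φ(-5.112) = 0.4842 + 0.0000 = 0.4842.

Power ≈ 0.484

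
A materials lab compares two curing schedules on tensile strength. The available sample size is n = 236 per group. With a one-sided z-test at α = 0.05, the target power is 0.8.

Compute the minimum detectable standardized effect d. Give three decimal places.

Required noncentrality: δ = z_{0.05} + z_{0.20} = 1.645 + 0.842 = 2.486.
δ = d·√(n/2) ⇒ d = δ/√(n/2) = 2.486/√(236/2) = 0.2289.

d ≈ 0.229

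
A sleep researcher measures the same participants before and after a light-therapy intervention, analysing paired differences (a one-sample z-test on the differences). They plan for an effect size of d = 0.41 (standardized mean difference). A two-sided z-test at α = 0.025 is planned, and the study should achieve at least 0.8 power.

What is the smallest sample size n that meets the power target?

For power 0.8 need Φ(δ − z_{0.0125}) = 0.8, so δ = z_{0.0125} + z_{0.20} = 2.241 + 0.842 = 3.083.
(The Φ(−δ − z_{α/2}) term is vanishingly small for δ > 0 and is dropped in the standard sample-size formula.)
δ = d·√n ⇒ n = (δ/d)² = (3.083 / 0.41)² = 56.54.
Round up to the next whole unit.

n = 57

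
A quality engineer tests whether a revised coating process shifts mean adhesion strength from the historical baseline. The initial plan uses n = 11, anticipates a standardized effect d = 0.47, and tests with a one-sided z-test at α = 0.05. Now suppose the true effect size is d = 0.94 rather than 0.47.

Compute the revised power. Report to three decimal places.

With d = 0.94: δ = d·√n = 0.94 × √11 = 3.1176. Critical value z_{0.05} = 1.645.
Revised power = Φ(δ − 1.645) = Φ(1.473) = 0.9296.

Power ≈ 0.930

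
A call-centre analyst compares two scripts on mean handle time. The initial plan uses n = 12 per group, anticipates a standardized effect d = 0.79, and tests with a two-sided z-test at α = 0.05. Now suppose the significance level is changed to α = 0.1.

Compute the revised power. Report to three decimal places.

Power ≈ 0.614

δ = d·√(n/2) = 0.79 × √(12/2) = 1.9351 (unchanged). New critical value: z_{0.05} = 1.645.
Revised power = Φ(δ − 1.645) + Φ(−δ − 1.645) = Φ(0.290) + Φ(-3.580) = 0.6142 + 0.0002 = 0.6144.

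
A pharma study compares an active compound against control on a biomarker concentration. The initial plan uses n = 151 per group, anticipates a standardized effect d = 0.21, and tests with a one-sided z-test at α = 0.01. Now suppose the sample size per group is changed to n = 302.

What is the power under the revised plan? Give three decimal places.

With n = 302 per group: δ = d·√(n/2) = 0.21 × √(302/2) = 2.5805. Critical value z_{0.01} = 2.326.
Revised power = P(Z > 2.326 − δ) = Φ(0.254) = 0.6003.

Power ≈ 0.600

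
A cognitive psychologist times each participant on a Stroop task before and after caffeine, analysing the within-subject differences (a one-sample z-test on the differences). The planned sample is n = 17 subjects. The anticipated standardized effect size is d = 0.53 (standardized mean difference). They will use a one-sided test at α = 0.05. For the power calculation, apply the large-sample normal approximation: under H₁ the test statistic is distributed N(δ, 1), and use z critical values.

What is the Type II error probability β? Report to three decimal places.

β ≈ 0.294

Noncentrality parameter: δ = d·√n = 0.53 × √17 = 2.1852
One-sided α = 0.05 → critical value z_{0.05} = 1.645.
Power = Φ(δ − 1.645) = Φ(0.540) = 0.7055.
Type II error: β = 1 − power = 1 − 0.7055 = 0.2945.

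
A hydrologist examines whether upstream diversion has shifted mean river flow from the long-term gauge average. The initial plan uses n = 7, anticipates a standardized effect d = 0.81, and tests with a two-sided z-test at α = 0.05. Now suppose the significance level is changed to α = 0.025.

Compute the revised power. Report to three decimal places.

Power ≈ 0.461

δ = d·√n = 0.81 × √7 = 2.1431 (unchanged). New critical value: z_{0.0125} = 2.241.
Revised power = Φ(δ − 2.241) + Φ(−δ − 2.241) = Φ(-0.098) + Φ(-4.384) = 0.4608 + 0.0000 = 0.4608.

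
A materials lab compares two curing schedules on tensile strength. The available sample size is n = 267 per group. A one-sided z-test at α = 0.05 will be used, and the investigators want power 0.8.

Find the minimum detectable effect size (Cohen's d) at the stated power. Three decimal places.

d ≈ 0.215

Need Φ(δ − 1.645) = 0.8, so δ = 1.645 + 0.842 = 2.486.
δ = d·√(n/2) ⇒ d = δ/√(n/2) = 2.486/√(267/2) = 0.2152.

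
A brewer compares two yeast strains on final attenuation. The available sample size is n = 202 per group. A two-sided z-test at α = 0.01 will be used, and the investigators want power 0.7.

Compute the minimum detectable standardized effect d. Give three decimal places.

Required noncentrality: δ = z_{0.005} + z_{0.30} = 2.576 + 0.524 = 3.100.
(The second rejection-region term Φ(−δ − z_{α/2}) is negligible and dropped.)
δ = d·√(n/2) ⇒ d = δ/√(n/2) = 3.100/√(202/2) = 0.3085.

d ≈ 0.308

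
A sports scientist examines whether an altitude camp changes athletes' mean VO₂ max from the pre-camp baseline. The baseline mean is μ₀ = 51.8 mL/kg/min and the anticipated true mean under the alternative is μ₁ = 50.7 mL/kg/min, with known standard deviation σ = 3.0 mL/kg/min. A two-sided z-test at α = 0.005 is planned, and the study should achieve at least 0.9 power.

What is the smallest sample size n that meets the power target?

n = 125

Standardized effect: d = |μ₁ − μ₀| / σ = |50.7 − 51.8| / 3.0 = 0.3667
For power 0.9 need Φ(δ − z_{0.0025}) = 0.9, so δ = z_{0.0025} + z_{0.10} = 2.807 + 1.282 = 4.089.
(For δ > 0 the lower-tail rejection region contributes negligibly to power, so the one-term inversion is standard.)
δ = d·√n ⇒ n = (δ/d)² = (4.089 / 0.3667)² = 124.34.
Round up to the next whole unit.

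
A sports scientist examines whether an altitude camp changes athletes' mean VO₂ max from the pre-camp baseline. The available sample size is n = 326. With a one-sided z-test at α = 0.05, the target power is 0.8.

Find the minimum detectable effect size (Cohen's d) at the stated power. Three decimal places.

d ≈ 0.138

Required noncentrality: δ = z_{0.05} + z_{0.20} = 1.645 + 0.842 = 2.486.
δ = d·√n ⇒ d = δ/√n = 2.486/√326 = 0.1377.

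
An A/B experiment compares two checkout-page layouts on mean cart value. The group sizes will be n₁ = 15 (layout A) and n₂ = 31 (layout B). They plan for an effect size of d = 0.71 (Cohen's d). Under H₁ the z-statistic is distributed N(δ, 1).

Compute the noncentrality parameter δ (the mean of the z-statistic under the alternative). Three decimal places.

δ = d / √(1/n₁ + 1/n₂) = 0.71 / √(1/15 + 1/31) = 2.2574

δ ≈ 2.257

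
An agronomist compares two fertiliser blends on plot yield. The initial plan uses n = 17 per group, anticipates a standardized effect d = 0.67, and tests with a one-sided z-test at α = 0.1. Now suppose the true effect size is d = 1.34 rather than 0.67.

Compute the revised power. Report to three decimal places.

With d = 1.34: δ = d·√(n/2) = 1.34 × √(17/2) = 3.9067. Critical value z_{0.1} = 1.282.
Revised power = P(Z > 1.282 − δ) = Φ(2.625) = 0.9957.

Power ≈ 0.996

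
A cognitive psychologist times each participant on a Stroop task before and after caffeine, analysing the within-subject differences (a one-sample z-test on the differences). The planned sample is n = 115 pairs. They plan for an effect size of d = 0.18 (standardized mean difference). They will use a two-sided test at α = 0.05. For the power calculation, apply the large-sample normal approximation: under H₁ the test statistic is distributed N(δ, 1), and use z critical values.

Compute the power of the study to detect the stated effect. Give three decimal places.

Power ≈ 0.488

Noncentrality parameter: δ = d·√n = 0.18 × √115 = 1.9303
Two-sided α = 0.05 → critical value z_{0.025} = 1.960.
Power = Φ(δ − 1.960) + Φ(−δ − 1.960) = Φ(-0.030) + Φ(-3.890) = 0.4882 + 0.0001 = 0.4882.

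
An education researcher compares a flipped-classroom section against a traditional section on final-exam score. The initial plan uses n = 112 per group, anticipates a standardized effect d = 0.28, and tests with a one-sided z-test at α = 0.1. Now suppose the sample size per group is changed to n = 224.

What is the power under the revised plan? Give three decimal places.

With n = 224 per group: δ = d·√(n/2) = 0.28 × √(224/2) = 2.9632. Critical value z_{0.1} = 1.282.
Revised power = P(Z > 1.282 − δ) = Φ(1.682) = 0.9537.

Power ≈ 0.954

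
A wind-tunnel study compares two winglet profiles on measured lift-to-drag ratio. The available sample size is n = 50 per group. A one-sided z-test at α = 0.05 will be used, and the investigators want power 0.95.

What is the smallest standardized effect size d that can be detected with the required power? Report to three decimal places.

d ≈ 0.658

Required noncentrality: δ = z_{0.05} + z_{0.05} = 1.645 + 1.645 = 3.290.
δ = d·√(n/2) ⇒ d = δ/√(n/2) = 3.290/√(50/2) = 0.6579.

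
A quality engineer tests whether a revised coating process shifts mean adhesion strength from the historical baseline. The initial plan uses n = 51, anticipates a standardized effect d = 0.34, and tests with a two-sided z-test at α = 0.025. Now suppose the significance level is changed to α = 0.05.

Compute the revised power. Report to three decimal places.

Power ≈ 0.680

δ = d·√n = 0.34 × √51 = 2.4281 (unchanged). New critical value: z_{0.025} = 1.960.
Revised power = Φ(δ − 1.960) + Φ(−δ − 1.960) = Φ(0.468) + Φ(-4.388) = 0.6802 + 0.0000 = 0.6802.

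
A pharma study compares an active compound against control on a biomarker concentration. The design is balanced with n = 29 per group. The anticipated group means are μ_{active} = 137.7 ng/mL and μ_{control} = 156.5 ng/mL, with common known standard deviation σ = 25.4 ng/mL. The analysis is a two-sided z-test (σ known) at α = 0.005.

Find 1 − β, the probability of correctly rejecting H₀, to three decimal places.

Standardized effect: d = |μ_{active} − μ_{control}| / σ = |137.7 − 156.5| / 25.4 = 0.7402
Noncentrality parameter: δ = d·√(n/2) = 0.7402 × √(29/2) = 2.8184
Critical value for a two-sided test at α = 0.005: z_{α/2} = 2.807.
Power = Φ(δ − 2.807) + Φ(−δ − 2.807) = Φ(0.011) + Φ(-5.625) = 0.5045 + 0.0000 = 0.5045.

Power ≈ 0.505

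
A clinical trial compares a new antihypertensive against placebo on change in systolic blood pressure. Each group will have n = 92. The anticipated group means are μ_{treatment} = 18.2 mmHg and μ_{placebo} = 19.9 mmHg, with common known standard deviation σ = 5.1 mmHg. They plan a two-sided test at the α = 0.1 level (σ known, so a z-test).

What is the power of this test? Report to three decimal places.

Standardized effect: d = |μ_{treatment} − μ_{placebo}| / σ = |18.2 − 19.9| / 5.1 = 0.3333
Noncentrality parameter: λ = d·√(n/2) = 0.3333 × √(92/2) = 2.2608
Critical value for a two-sided test at α = 0.1: z_{α/2} = 1.645.
Power = Φ(λ − 1.645) + Φ(−λ − 1.645) = Φ(0.616) + Φ(-3.906) = 0.7310 + 0.0000 = 0.7311.

Power ≈ 0.731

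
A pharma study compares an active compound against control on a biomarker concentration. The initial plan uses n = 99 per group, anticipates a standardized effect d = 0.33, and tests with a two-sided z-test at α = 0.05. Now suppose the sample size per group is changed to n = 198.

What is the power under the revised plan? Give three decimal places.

Power ≈ 0.907

With n = 198 per group: δ = d·√(n/2) = 0.33 × √(198/2) = 3.2835. Critical value z_{0.025} = 1.960.
Revised power = Φ(δ − 1.960) + Φ(−δ − 1.960) = Φ(1.323) + Φ(-5.243) = 0.9072 + 0.0000 = 0.9072.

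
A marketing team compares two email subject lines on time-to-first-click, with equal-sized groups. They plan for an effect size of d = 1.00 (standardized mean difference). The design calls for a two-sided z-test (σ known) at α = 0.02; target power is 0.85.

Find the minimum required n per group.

For power 0.85 need Φ(δ − z_{0.01}) = 0.85, so δ = z_{0.01} + z_{0.15} = 2.326 + 1.036 = 3.363.
(For δ > 0 the lower-tail rejection region contributes negligibly to power, so the one-term inversion is standard.)
δ = d·√(n/2) ⇒ n = 2(δ/d)² = 2 × (3.363 / 1.00)² = 22.62.
Rounding up, n = 23 per group.

n = 23 per group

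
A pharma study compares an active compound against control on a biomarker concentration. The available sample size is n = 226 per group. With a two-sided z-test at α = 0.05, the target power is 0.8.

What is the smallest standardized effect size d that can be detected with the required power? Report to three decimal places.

Need Φ(δ − 1.960) = 0.8, so δ = 1.960 + 0.842 = 2.802.
(Lower-tail contribution to power is negligible for δ > 0.)
δ = d·√(n/2) ⇒ d = δ/√(n/2) = 2.802/√(226/2) = 0.2636.

d ≈ 0.264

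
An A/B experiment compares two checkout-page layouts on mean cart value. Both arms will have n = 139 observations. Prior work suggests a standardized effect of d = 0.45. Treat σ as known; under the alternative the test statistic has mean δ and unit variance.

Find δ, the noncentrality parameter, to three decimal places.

δ ≈ 3.751

δ = d·√(n/2) = 0.45 × √(139/2) = 3.7515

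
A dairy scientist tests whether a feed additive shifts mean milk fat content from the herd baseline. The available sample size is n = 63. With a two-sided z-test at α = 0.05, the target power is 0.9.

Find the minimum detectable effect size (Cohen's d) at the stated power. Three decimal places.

d ≈ 0.408

Need Φ(δ − 1.960) = 0.9, so δ = 1.960 + 1.282 = 3.242.
(The second rejection-region term Φ(−δ − z_{α/2}) is negligible and dropped.)
δ = d·√n ⇒ d = δ/√n = 3.242/√63 = 0.4084.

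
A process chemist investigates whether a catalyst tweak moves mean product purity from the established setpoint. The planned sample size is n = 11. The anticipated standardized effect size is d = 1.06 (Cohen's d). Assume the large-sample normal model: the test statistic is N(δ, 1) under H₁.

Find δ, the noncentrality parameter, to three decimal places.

δ ≈ 3.516

δ = d·√n = 1.06 × √11 = 3.5156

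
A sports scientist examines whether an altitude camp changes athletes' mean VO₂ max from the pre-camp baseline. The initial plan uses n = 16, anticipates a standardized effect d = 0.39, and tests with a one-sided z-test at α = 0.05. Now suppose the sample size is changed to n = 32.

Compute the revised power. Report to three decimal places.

With n = 32: δ = d·√n = 0.39 × √32 = 2.2062. Critical value z_{0.05} = 1.645.
Revised power = Φ(δ − 1.645) = Φ(0.561) = 0.7127.

Power ≈ 0.713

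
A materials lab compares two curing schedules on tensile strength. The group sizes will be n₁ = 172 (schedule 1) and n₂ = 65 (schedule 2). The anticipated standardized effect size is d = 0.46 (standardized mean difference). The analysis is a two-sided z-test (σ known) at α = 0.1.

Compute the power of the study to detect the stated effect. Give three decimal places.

Noncentrality parameter: δ = d / √(1/n₁ + 1/n₂) = 0.46 / √(1/172 + 1/65) = 3.1594
Critical value for a two-sided test at α = 0.1: z_{α/2} = 1.645.
Power = Φ(δ − 1.645) + Φ(−δ − 1.645) = Φ(1.515) + Φ(-4.804) = 0.9351 + 0.0000 = 0.9351.

Power ≈ 0.935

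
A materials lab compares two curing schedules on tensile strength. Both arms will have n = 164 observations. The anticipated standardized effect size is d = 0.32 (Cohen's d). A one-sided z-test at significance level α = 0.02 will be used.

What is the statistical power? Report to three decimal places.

Power ≈ 0.801

Noncentrality parameter: λ = d·√(n/2) = 0.32 × √(164/2) = 2.8977
Critical value for a one-sided test at α = 0.02: z_α = 2.054.
Power = Φ(λ − 2.054) = Φ(0.844) = 0.8007.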